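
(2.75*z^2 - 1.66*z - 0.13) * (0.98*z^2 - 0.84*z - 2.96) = 2.695*z^4 - 3.9368*z^3 - 6.873*z^2 + 5.0228*z + 0.3848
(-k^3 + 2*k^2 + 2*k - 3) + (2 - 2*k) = -k^3 + 2*k^2 - 1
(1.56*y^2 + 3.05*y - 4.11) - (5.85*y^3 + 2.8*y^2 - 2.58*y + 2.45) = -5.85*y^3 - 1.24*y^2 + 5.63*y - 6.56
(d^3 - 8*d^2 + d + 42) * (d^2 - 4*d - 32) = d^5 - 12*d^4 + d^3 + 294*d^2 - 200*d - 1344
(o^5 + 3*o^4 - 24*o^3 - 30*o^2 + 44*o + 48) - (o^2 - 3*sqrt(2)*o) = o^5 + 3*o^4 - 24*o^3 - 31*o^2 + 3*sqrt(2)*o + 44*o + 48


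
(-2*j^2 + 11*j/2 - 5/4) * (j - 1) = -2*j^3 + 15*j^2/2 - 27*j/4 + 5/4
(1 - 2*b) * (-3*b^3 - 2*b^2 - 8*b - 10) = 6*b^4 + b^3 + 14*b^2 + 12*b - 10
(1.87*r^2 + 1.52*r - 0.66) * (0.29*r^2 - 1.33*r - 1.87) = 0.5423*r^4 - 2.0463*r^3 - 5.7099*r^2 - 1.9646*r + 1.2342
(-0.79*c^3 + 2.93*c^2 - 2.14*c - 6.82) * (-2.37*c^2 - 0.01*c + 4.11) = 1.8723*c^5 - 6.9362*c^4 + 1.7956*c^3 + 28.2271*c^2 - 8.7272*c - 28.0302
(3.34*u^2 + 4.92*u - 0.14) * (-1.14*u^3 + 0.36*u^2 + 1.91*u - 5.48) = -3.8076*u^5 - 4.4064*u^4 + 8.3102*u^3 - 8.9564*u^2 - 27.229*u + 0.7672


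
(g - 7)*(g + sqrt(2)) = g^2 - 7*g + sqrt(2)*g - 7*sqrt(2)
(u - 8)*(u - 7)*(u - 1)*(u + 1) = u^4 - 15*u^3 + 55*u^2 + 15*u - 56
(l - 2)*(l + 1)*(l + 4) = l^3 + 3*l^2 - 6*l - 8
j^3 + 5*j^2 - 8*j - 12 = (j - 2)*(j + 1)*(j + 6)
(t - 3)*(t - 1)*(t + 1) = t^3 - 3*t^2 - t + 3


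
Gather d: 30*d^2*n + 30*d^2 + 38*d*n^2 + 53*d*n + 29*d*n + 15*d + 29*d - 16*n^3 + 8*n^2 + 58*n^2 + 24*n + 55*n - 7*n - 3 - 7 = d^2*(30*n + 30) + d*(38*n^2 + 82*n + 44) - 16*n^3 + 66*n^2 + 72*n - 10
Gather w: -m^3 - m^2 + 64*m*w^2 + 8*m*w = -m^3 - m^2 + 64*m*w^2 + 8*m*w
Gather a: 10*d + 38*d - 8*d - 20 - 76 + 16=40*d - 80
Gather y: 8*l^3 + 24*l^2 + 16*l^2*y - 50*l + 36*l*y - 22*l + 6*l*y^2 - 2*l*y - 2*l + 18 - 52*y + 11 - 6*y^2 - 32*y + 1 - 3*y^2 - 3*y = 8*l^3 + 24*l^2 - 74*l + y^2*(6*l - 9) + y*(16*l^2 + 34*l - 87) + 30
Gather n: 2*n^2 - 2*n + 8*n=2*n^2 + 6*n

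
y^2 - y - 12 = (y - 4)*(y + 3)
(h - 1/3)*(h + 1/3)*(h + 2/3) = h^3 + 2*h^2/3 - h/9 - 2/27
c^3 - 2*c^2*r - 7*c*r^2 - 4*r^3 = (c - 4*r)*(c + r)^2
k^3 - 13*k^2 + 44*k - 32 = (k - 8)*(k - 4)*(k - 1)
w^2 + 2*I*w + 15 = (w - 3*I)*(w + 5*I)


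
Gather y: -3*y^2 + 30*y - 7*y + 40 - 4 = -3*y^2 + 23*y + 36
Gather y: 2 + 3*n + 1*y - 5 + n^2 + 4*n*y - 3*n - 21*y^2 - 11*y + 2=n^2 - 21*y^2 + y*(4*n - 10) - 1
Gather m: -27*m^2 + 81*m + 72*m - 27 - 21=-27*m^2 + 153*m - 48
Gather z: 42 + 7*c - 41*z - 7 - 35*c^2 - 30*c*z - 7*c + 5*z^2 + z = -35*c^2 + 5*z^2 + z*(-30*c - 40) + 35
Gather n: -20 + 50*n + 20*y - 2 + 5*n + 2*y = 55*n + 22*y - 22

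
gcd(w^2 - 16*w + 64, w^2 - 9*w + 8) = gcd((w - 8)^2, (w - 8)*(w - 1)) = w - 8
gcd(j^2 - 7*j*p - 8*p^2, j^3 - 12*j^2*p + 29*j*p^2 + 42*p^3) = j + p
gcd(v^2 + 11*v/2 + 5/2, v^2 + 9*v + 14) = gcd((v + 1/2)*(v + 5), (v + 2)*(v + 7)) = 1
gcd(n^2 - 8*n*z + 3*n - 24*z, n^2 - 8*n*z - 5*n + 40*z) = -n + 8*z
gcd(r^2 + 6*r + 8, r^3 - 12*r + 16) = r + 4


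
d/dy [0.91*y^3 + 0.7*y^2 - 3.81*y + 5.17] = 2.73*y^2 + 1.4*y - 3.81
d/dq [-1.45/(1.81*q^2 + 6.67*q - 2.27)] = (5.249*q + 9.6715)/(1.81*q^2 + 6.67*q - 2.27)^2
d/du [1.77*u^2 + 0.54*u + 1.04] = 3.54*u + 0.54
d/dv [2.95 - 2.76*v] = -2.76000000000000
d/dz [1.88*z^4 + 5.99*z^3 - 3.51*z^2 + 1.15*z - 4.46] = 7.52*z^3 + 17.97*z^2 - 7.02*z + 1.15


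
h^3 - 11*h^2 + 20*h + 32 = (h - 8)*(h - 4)*(h + 1)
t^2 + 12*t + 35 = (t + 5)*(t + 7)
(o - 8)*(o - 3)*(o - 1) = o^3 - 12*o^2 + 35*o - 24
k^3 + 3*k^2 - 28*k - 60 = (k - 5)*(k + 2)*(k + 6)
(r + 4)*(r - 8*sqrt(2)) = r^2 - 8*sqrt(2)*r + 4*r - 32*sqrt(2)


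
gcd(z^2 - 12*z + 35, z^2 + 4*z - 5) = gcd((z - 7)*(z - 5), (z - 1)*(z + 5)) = 1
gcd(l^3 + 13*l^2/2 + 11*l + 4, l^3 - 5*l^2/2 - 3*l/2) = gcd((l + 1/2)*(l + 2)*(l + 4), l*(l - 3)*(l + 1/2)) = l + 1/2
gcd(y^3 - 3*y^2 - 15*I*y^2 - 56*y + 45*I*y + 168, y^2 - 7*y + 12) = y - 3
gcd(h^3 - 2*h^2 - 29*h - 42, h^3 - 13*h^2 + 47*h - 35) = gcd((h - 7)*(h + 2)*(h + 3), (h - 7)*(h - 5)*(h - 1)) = h - 7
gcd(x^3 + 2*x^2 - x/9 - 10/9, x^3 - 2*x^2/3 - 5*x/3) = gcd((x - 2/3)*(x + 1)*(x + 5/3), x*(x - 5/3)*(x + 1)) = x + 1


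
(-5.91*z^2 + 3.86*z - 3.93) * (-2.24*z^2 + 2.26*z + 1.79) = 13.2384*z^4 - 22.003*z^3 + 6.9479*z^2 - 1.9724*z - 7.0347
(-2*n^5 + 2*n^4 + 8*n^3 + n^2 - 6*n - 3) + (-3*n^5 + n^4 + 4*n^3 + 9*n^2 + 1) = -5*n^5 + 3*n^4 + 12*n^3 + 10*n^2 - 6*n - 2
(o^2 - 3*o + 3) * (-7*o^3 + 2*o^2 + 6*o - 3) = -7*o^5 + 23*o^4 - 21*o^3 - 15*o^2 + 27*o - 9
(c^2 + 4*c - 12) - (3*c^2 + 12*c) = -2*c^2 - 8*c - 12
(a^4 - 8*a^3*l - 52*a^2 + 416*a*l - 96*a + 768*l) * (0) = 0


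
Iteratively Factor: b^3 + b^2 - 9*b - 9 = (b + 3)*(b^2 - 2*b - 3) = (b + 1)*(b + 3)*(b - 3)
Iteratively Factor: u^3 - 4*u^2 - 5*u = (u)*(u^2 - 4*u - 5) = u*(u + 1)*(u - 5)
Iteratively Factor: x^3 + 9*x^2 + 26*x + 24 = (x + 2)*(x^2 + 7*x + 12) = (x + 2)*(x + 3)*(x + 4)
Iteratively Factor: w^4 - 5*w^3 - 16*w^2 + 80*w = (w - 5)*(w^3 - 16*w) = (w - 5)*(w + 4)*(w^2 - 4*w) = (w - 5)*(w - 4)*(w + 4)*(w)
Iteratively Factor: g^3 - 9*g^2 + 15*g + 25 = (g - 5)*(g^2 - 4*g - 5) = (g - 5)^2*(g + 1)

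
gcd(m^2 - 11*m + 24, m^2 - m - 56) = m - 8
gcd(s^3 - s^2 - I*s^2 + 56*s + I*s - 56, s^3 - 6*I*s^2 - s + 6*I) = s - 1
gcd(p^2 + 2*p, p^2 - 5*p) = p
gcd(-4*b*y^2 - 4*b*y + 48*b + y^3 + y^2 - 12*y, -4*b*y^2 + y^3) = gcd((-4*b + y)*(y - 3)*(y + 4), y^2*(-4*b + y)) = -4*b + y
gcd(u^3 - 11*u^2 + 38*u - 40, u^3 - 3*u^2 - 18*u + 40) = u^2 - 7*u + 10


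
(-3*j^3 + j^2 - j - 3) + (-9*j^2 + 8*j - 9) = -3*j^3 - 8*j^2 + 7*j - 12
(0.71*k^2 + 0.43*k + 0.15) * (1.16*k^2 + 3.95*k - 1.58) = 0.8236*k^4 + 3.3033*k^3 + 0.7507*k^2 - 0.0869*k - 0.237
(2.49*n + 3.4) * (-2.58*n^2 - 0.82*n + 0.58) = -6.4242*n^3 - 10.8138*n^2 - 1.3438*n + 1.972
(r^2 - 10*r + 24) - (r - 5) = r^2 - 11*r + 29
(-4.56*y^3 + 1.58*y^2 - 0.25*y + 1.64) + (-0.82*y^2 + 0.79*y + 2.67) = -4.56*y^3 + 0.76*y^2 + 0.54*y + 4.31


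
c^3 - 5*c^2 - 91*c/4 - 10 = (c - 8)*(c + 1/2)*(c + 5/2)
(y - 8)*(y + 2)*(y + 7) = y^3 + y^2 - 58*y - 112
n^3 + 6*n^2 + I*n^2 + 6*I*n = n*(n + 6)*(n + I)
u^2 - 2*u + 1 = (u - 1)^2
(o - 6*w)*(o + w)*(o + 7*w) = o^3 + 2*o^2*w - 41*o*w^2 - 42*w^3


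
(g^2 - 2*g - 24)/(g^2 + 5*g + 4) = (g - 6)/(g + 1)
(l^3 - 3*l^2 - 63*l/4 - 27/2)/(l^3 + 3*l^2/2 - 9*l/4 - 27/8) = 2*(l - 6)/(2*l - 3)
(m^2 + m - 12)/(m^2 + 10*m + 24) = (m - 3)/(m + 6)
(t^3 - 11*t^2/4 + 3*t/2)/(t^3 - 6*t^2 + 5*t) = (4*t^2 - 11*t + 6)/(4*(t^2 - 6*t + 5))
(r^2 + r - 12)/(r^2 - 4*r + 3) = (r + 4)/(r - 1)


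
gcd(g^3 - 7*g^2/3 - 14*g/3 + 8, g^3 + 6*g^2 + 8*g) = g + 2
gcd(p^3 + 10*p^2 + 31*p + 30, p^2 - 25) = p + 5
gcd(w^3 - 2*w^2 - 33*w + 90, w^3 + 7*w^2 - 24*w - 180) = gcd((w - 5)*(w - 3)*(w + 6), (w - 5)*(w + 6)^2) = w^2 + w - 30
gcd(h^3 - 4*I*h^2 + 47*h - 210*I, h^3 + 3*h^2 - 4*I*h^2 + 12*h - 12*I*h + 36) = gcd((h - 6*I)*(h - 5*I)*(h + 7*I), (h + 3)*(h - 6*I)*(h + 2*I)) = h - 6*I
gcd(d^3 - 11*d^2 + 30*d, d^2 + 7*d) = d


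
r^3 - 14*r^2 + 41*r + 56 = (r - 8)*(r - 7)*(r + 1)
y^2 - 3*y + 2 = (y - 2)*(y - 1)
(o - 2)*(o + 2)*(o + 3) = o^3 + 3*o^2 - 4*o - 12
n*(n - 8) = n^2 - 8*n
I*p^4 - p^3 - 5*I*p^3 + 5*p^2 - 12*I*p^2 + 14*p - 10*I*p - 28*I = (p - 7)*(p + 2)*(p + 2*I)*(I*p + 1)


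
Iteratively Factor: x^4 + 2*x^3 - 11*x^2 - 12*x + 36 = (x + 3)*(x^3 - x^2 - 8*x + 12) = (x - 2)*(x + 3)*(x^2 + x - 6) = (x - 2)*(x + 3)^2*(x - 2)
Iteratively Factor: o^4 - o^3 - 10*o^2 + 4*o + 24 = (o - 3)*(o^3 + 2*o^2 - 4*o - 8) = (o - 3)*(o + 2)*(o^2 - 4) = (o - 3)*(o + 2)^2*(o - 2)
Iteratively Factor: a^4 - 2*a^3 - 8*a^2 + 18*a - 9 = (a - 3)*(a^3 + a^2 - 5*a + 3) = (a - 3)*(a - 1)*(a^2 + 2*a - 3) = (a - 3)*(a - 1)^2*(a + 3)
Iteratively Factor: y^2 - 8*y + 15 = (y - 5)*(y - 3)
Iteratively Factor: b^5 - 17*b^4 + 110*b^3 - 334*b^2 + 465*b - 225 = (b - 3)*(b^4 - 14*b^3 + 68*b^2 - 130*b + 75) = (b - 5)*(b - 3)*(b^3 - 9*b^2 + 23*b - 15) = (b - 5)*(b - 3)^2*(b^2 - 6*b + 5) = (b - 5)^2*(b - 3)^2*(b - 1)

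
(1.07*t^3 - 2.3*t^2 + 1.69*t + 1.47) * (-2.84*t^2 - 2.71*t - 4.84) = -3.0388*t^5 + 3.6323*t^4 - 3.7454*t^3 + 2.3773*t^2 - 12.1633*t - 7.1148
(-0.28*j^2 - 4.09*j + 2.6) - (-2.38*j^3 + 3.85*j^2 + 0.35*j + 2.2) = 2.38*j^3 - 4.13*j^2 - 4.44*j + 0.4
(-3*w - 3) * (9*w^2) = -27*w^3 - 27*w^2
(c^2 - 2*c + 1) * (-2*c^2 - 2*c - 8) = -2*c^4 + 2*c^3 - 6*c^2 + 14*c - 8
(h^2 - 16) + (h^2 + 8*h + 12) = 2*h^2 + 8*h - 4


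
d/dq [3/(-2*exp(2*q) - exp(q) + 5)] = (12*exp(q) + 3)*exp(q)/(2*exp(2*q) + exp(q) - 5)^2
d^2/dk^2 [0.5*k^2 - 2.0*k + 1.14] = 1.00000000000000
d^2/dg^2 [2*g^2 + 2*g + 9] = 4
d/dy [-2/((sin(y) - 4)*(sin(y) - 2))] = 4*(sin(y) - 3)*cos(y)/((sin(y) - 4)^2*(sin(y) - 2)^2)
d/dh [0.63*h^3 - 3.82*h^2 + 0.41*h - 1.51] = 1.89*h^2 - 7.64*h + 0.41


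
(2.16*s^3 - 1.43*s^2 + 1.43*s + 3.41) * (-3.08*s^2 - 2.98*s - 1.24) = -6.6528*s^5 - 2.0324*s^4 - 2.8214*s^3 - 12.991*s^2 - 11.935*s - 4.2284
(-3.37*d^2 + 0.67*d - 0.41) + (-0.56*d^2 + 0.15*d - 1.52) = -3.93*d^2 + 0.82*d - 1.93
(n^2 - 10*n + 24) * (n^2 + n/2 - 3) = n^4 - 19*n^3/2 + 16*n^2 + 42*n - 72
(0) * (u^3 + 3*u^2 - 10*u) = 0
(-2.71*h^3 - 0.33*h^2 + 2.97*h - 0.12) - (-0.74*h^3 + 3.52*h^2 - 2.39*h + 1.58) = -1.97*h^3 - 3.85*h^2 + 5.36*h - 1.7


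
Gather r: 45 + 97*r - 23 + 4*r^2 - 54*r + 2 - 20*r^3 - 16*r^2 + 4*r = -20*r^3 - 12*r^2 + 47*r + 24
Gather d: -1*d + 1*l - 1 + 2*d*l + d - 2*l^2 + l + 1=2*d*l - 2*l^2 + 2*l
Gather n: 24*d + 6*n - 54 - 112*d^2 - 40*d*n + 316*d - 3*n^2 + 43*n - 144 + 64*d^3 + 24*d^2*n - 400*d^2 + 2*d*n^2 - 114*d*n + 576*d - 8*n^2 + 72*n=64*d^3 - 512*d^2 + 916*d + n^2*(2*d - 11) + n*(24*d^2 - 154*d + 121) - 198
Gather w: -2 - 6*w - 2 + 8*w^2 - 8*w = 8*w^2 - 14*w - 4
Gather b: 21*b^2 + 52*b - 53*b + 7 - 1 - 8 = 21*b^2 - b - 2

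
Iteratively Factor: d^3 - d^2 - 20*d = (d)*(d^2 - d - 20) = d*(d + 4)*(d - 5)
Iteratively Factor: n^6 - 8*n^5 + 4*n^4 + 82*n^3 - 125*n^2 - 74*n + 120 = (n - 4)*(n^5 - 4*n^4 - 12*n^3 + 34*n^2 + 11*n - 30) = (n - 4)*(n - 1)*(n^4 - 3*n^3 - 15*n^2 + 19*n + 30) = (n - 4)*(n - 1)*(n + 1)*(n^3 - 4*n^2 - 11*n + 30) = (n - 4)*(n - 1)*(n + 1)*(n + 3)*(n^2 - 7*n + 10) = (n - 4)*(n - 2)*(n - 1)*(n + 1)*(n + 3)*(n - 5)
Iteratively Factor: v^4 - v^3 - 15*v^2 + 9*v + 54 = (v - 3)*(v^3 + 2*v^2 - 9*v - 18) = (v - 3)^2*(v^2 + 5*v + 6) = (v - 3)^2*(v + 2)*(v + 3)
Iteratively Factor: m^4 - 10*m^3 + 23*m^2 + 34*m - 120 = (m - 4)*(m^3 - 6*m^2 - m + 30) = (m - 4)*(m - 3)*(m^2 - 3*m - 10) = (m - 5)*(m - 4)*(m - 3)*(m + 2)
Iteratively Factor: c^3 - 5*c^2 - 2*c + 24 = (c + 2)*(c^2 - 7*c + 12) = (c - 4)*(c + 2)*(c - 3)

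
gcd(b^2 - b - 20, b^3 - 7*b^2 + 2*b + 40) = b - 5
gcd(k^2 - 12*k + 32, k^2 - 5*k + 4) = k - 4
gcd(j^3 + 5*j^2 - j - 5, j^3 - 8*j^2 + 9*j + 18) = j + 1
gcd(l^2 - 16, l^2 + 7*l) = 1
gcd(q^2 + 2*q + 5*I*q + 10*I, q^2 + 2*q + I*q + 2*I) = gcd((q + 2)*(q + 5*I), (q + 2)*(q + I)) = q + 2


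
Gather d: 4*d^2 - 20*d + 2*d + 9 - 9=4*d^2 - 18*d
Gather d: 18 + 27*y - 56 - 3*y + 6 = 24*y - 32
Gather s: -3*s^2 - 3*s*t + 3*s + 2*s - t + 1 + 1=-3*s^2 + s*(5 - 3*t) - t + 2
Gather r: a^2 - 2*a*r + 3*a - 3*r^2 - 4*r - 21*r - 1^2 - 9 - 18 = a^2 + 3*a - 3*r^2 + r*(-2*a - 25) - 28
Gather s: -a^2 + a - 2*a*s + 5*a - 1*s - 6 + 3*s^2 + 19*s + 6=-a^2 + 6*a + 3*s^2 + s*(18 - 2*a)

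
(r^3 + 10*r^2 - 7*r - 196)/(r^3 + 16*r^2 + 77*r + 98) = (r - 4)/(r + 2)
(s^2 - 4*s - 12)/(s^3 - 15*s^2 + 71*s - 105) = (s^2 - 4*s - 12)/(s^3 - 15*s^2 + 71*s - 105)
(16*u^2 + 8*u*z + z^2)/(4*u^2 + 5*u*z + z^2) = (4*u + z)/(u + z)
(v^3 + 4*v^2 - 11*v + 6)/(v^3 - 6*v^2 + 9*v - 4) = (v + 6)/(v - 4)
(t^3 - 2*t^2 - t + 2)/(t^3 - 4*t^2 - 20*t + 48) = (t^2 - 1)/(t^2 - 2*t - 24)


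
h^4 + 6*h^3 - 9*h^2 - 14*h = h*(h - 2)*(h + 1)*(h + 7)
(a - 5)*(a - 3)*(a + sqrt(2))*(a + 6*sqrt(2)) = a^4 - 8*a^3 + 7*sqrt(2)*a^3 - 56*sqrt(2)*a^2 + 27*a^2 - 96*a + 105*sqrt(2)*a + 180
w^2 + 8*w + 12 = (w + 2)*(w + 6)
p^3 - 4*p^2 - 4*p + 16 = (p - 4)*(p - 2)*(p + 2)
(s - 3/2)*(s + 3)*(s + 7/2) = s^3 + 5*s^2 + 3*s/4 - 63/4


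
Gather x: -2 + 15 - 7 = 6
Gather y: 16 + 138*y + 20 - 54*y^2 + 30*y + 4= -54*y^2 + 168*y + 40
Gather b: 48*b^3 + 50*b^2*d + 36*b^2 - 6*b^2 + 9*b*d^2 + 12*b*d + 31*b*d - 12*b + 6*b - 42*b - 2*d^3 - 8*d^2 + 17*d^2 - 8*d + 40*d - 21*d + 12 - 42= 48*b^3 + b^2*(50*d + 30) + b*(9*d^2 + 43*d - 48) - 2*d^3 + 9*d^2 + 11*d - 30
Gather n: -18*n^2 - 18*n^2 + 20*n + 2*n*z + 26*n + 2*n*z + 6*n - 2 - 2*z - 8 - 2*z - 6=-36*n^2 + n*(4*z + 52) - 4*z - 16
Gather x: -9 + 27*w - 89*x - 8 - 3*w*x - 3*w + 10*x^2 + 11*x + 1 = 24*w + 10*x^2 + x*(-3*w - 78) - 16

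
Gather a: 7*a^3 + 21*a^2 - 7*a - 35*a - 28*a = 7*a^3 + 21*a^2 - 70*a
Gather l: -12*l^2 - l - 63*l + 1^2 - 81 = -12*l^2 - 64*l - 80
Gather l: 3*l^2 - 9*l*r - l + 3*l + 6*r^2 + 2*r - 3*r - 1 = 3*l^2 + l*(2 - 9*r) + 6*r^2 - r - 1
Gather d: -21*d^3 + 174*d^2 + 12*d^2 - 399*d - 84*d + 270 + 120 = -21*d^3 + 186*d^2 - 483*d + 390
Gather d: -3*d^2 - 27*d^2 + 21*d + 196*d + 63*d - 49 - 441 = -30*d^2 + 280*d - 490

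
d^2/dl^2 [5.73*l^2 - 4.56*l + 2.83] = 11.4600000000000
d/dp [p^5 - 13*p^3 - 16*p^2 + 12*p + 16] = 5*p^4 - 39*p^2 - 32*p + 12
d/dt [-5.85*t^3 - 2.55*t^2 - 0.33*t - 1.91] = -17.55*t^2 - 5.1*t - 0.33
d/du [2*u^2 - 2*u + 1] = 4*u - 2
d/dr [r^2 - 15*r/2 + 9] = 2*r - 15/2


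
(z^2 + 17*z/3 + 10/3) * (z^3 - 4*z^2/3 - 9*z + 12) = z^5 + 13*z^4/3 - 119*z^3/9 - 391*z^2/9 + 38*z + 40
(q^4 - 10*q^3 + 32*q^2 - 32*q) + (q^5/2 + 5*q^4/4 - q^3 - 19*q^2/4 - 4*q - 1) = q^5/2 + 9*q^4/4 - 11*q^3 + 109*q^2/4 - 36*q - 1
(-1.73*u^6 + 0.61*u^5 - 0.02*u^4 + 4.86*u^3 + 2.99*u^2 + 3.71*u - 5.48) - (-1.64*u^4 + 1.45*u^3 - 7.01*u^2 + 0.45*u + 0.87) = -1.73*u^6 + 0.61*u^5 + 1.62*u^4 + 3.41*u^3 + 10.0*u^2 + 3.26*u - 6.35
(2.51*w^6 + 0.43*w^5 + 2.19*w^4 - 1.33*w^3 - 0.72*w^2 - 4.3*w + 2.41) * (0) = 0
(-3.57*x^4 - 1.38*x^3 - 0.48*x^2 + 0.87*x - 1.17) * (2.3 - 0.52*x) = 1.8564*x^5 - 7.4934*x^4 - 2.9244*x^3 - 1.5564*x^2 + 2.6094*x - 2.691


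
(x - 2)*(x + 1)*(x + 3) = x^3 + 2*x^2 - 5*x - 6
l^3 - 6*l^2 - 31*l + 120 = (l - 8)*(l - 3)*(l + 5)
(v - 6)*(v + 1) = v^2 - 5*v - 6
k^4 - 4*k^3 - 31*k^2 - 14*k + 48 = (k - 8)*(k - 1)*(k + 2)*(k + 3)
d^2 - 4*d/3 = d*(d - 4/3)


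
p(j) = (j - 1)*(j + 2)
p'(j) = 2*j + 1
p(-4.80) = 16.24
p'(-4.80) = -8.60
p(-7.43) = 45.77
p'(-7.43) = -13.86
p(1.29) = 0.95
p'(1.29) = 3.58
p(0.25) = -1.69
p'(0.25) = 1.50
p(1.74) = 2.77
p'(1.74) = 4.48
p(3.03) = 10.21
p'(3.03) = 7.06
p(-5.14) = 19.28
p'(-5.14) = -9.28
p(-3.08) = 4.41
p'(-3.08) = -5.16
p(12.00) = 154.00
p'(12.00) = 25.00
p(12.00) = 154.00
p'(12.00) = 25.00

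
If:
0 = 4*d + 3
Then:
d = -3/4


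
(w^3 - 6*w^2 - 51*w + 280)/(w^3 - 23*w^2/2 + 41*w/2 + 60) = 2*(w + 7)/(2*w + 3)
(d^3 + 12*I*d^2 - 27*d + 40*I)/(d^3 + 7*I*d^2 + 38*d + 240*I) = (d - I)/(d - 6*I)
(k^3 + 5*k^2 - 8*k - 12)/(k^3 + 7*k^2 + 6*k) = (k - 2)/k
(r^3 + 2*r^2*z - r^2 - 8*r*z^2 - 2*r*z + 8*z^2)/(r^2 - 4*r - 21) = (-r^3 - 2*r^2*z + r^2 + 8*r*z^2 + 2*r*z - 8*z^2)/(-r^2 + 4*r + 21)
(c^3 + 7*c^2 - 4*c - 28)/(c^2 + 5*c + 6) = (c^2 + 5*c - 14)/(c + 3)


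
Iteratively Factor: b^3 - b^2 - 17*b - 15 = (b - 5)*(b^2 + 4*b + 3) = (b - 5)*(b + 3)*(b + 1)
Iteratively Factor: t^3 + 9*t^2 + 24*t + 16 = (t + 4)*(t^2 + 5*t + 4) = (t + 1)*(t + 4)*(t + 4)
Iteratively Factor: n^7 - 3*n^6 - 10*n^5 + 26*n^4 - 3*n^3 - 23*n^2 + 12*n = (n + 1)*(n^6 - 4*n^5 - 6*n^4 + 32*n^3 - 35*n^2 + 12*n) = (n + 1)*(n + 3)*(n^5 - 7*n^4 + 15*n^3 - 13*n^2 + 4*n) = (n - 1)*(n + 1)*(n + 3)*(n^4 - 6*n^3 + 9*n^2 - 4*n) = n*(n - 1)*(n + 1)*(n + 3)*(n^3 - 6*n^2 + 9*n - 4) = n*(n - 4)*(n - 1)*(n + 1)*(n + 3)*(n^2 - 2*n + 1) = n*(n - 4)*(n - 1)^2*(n + 1)*(n + 3)*(n - 1)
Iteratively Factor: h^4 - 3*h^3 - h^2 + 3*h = (h)*(h^3 - 3*h^2 - h + 3) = h*(h - 3)*(h^2 - 1) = h*(h - 3)*(h - 1)*(h + 1)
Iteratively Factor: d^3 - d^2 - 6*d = (d)*(d^2 - d - 6) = d*(d - 3)*(d + 2)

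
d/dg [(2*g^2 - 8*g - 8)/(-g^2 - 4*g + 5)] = 4*(-4*g^2 + g - 18)/(g^4 + 8*g^3 + 6*g^2 - 40*g + 25)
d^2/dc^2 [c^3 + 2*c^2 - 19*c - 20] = 6*c + 4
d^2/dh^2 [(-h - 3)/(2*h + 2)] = -2/(h + 1)^3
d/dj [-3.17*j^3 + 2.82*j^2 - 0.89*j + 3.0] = -9.51*j^2 + 5.64*j - 0.89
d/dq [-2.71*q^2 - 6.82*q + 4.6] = -5.42*q - 6.82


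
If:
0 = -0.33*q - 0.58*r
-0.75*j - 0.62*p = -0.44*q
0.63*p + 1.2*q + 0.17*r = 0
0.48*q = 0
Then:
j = 0.00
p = 0.00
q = 0.00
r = 0.00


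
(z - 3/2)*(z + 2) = z^2 + z/2 - 3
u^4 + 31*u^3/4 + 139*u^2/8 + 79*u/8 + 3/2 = (u + 1/4)*(u + 1/2)*(u + 3)*(u + 4)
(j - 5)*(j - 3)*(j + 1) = j^3 - 7*j^2 + 7*j + 15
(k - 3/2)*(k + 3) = k^2 + 3*k/2 - 9/2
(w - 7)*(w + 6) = w^2 - w - 42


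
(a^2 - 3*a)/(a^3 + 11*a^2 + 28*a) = (a - 3)/(a^2 + 11*a + 28)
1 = 1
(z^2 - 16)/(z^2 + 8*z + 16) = (z - 4)/(z + 4)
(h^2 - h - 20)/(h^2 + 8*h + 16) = (h - 5)/(h + 4)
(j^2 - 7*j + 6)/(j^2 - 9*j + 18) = (j - 1)/(j - 3)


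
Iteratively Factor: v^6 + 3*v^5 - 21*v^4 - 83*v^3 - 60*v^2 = (v + 1)*(v^5 + 2*v^4 - 23*v^3 - 60*v^2) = (v + 1)*(v + 3)*(v^4 - v^3 - 20*v^2) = (v + 1)*(v + 3)*(v + 4)*(v^3 - 5*v^2) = v*(v + 1)*(v + 3)*(v + 4)*(v^2 - 5*v) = v^2*(v + 1)*(v + 3)*(v + 4)*(v - 5)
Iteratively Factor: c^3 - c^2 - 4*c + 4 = (c - 2)*(c^2 + c - 2) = (c - 2)*(c - 1)*(c + 2)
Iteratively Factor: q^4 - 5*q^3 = (q)*(q^3 - 5*q^2) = q*(q - 5)*(q^2) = q^2*(q - 5)*(q)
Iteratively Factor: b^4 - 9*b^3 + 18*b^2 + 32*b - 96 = (b - 4)*(b^3 - 5*b^2 - 2*b + 24) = (b - 4)^2*(b^2 - b - 6) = (b - 4)^2*(b - 3)*(b + 2)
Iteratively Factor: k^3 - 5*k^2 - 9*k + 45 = (k - 3)*(k^2 - 2*k - 15) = (k - 5)*(k - 3)*(k + 3)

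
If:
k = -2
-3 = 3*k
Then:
No Solution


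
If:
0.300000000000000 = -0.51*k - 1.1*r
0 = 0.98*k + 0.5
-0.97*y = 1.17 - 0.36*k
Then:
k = -0.51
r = -0.04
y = -1.40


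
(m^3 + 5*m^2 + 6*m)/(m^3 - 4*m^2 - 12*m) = (m + 3)/(m - 6)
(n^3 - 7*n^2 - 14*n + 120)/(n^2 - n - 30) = (n^2 - n - 20)/(n + 5)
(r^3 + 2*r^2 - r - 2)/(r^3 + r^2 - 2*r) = (r + 1)/r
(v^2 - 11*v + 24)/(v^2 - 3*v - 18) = (-v^2 + 11*v - 24)/(-v^2 + 3*v + 18)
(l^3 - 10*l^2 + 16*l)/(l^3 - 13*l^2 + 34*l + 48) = l*(l - 2)/(l^2 - 5*l - 6)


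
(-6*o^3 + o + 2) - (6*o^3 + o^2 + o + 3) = -12*o^3 - o^2 - 1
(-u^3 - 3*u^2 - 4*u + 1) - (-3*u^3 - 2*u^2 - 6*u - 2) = 2*u^3 - u^2 + 2*u + 3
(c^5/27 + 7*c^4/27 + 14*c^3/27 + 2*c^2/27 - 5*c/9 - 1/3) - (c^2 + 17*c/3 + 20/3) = c^5/27 + 7*c^4/27 + 14*c^3/27 - 25*c^2/27 - 56*c/9 - 7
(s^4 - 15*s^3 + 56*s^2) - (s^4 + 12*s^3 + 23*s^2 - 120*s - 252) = -27*s^3 + 33*s^2 + 120*s + 252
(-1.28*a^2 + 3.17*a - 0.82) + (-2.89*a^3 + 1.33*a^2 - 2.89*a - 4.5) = -2.89*a^3 + 0.05*a^2 + 0.28*a - 5.32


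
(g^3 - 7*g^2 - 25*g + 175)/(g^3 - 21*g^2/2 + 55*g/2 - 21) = 2*(g^2 - 25)/(2*g^2 - 7*g + 6)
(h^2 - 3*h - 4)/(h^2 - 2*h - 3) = (h - 4)/(h - 3)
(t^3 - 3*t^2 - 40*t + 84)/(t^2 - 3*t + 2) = (t^2 - t - 42)/(t - 1)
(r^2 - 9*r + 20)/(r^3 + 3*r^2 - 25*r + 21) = (r^2 - 9*r + 20)/(r^3 + 3*r^2 - 25*r + 21)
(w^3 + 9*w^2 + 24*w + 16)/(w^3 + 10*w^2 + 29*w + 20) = (w + 4)/(w + 5)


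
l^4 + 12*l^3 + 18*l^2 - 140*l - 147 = (l - 3)*(l + 1)*(l + 7)^2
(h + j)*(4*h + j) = 4*h^2 + 5*h*j + j^2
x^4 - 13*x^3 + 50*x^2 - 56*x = x*(x - 7)*(x - 4)*(x - 2)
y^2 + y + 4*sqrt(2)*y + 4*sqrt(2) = (y + 1)*(y + 4*sqrt(2))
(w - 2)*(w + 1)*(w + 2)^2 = w^4 + 3*w^3 - 2*w^2 - 12*w - 8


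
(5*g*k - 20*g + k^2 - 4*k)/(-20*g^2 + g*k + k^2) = (4 - k)/(4*g - k)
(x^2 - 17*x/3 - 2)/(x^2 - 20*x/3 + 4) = (3*x + 1)/(3*x - 2)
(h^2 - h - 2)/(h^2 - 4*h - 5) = (h - 2)/(h - 5)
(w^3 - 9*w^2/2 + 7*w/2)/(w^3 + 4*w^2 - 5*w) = (w - 7/2)/(w + 5)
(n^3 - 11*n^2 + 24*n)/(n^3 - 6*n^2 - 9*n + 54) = n*(n - 8)/(n^2 - 3*n - 18)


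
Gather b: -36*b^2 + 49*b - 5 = -36*b^2 + 49*b - 5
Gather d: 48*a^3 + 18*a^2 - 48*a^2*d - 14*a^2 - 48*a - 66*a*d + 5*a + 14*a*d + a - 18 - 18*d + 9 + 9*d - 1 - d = 48*a^3 + 4*a^2 - 42*a + d*(-48*a^2 - 52*a - 10) - 10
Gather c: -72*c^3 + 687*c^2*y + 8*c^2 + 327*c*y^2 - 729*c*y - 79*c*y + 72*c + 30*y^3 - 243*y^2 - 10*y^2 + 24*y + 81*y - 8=-72*c^3 + c^2*(687*y + 8) + c*(327*y^2 - 808*y + 72) + 30*y^3 - 253*y^2 + 105*y - 8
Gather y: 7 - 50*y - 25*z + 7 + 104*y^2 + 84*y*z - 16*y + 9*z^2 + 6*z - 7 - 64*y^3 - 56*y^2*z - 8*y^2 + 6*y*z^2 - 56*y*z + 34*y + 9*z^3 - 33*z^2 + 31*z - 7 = -64*y^3 + y^2*(96 - 56*z) + y*(6*z^2 + 28*z - 32) + 9*z^3 - 24*z^2 + 12*z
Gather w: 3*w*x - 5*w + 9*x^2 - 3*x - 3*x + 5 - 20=w*(3*x - 5) + 9*x^2 - 6*x - 15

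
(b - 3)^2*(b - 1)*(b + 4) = b^4 - 3*b^3 - 13*b^2 + 51*b - 36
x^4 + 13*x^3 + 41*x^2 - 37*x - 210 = (x - 2)*(x + 3)*(x + 5)*(x + 7)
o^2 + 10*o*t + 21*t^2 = (o + 3*t)*(o + 7*t)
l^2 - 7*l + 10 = (l - 5)*(l - 2)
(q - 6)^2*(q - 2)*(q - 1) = q^4 - 15*q^3 + 74*q^2 - 132*q + 72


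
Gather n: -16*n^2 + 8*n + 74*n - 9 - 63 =-16*n^2 + 82*n - 72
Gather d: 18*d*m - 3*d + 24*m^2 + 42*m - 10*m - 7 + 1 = d*(18*m - 3) + 24*m^2 + 32*m - 6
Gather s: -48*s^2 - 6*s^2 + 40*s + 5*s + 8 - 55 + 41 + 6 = -54*s^2 + 45*s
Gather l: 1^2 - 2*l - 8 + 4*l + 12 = 2*l + 5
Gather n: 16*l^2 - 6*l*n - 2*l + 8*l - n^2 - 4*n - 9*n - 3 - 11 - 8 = 16*l^2 + 6*l - n^2 + n*(-6*l - 13) - 22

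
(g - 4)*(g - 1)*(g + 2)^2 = g^4 - g^3 - 12*g^2 - 4*g + 16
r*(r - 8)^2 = r^3 - 16*r^2 + 64*r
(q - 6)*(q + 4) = q^2 - 2*q - 24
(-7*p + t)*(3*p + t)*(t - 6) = -21*p^2*t + 126*p^2 - 4*p*t^2 + 24*p*t + t^3 - 6*t^2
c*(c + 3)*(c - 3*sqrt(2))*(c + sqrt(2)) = c^4 - 2*sqrt(2)*c^3 + 3*c^3 - 6*sqrt(2)*c^2 - 6*c^2 - 18*c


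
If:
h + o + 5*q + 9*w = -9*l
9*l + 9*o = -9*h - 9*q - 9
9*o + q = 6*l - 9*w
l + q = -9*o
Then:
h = 22*w/7 - 11/9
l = 9*w/7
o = 11*w/28 - 1/36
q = 1/4 - 135*w/28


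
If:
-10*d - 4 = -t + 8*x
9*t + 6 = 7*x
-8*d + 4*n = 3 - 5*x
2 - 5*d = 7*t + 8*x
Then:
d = -998/885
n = -9379/3540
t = 8/177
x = 54/59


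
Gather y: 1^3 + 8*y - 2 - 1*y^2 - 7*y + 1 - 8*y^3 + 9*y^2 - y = -8*y^3 + 8*y^2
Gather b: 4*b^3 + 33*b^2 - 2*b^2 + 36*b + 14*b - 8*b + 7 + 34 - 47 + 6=4*b^3 + 31*b^2 + 42*b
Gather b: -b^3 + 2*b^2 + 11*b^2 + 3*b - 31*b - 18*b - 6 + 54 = -b^3 + 13*b^2 - 46*b + 48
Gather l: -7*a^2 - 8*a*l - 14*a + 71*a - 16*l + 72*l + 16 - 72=-7*a^2 + 57*a + l*(56 - 8*a) - 56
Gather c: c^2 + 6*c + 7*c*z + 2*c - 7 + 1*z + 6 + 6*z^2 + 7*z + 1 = c^2 + c*(7*z + 8) + 6*z^2 + 8*z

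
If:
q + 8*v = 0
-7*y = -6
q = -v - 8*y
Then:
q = -384/49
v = 48/49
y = 6/7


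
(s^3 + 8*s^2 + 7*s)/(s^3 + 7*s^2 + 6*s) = (s + 7)/(s + 6)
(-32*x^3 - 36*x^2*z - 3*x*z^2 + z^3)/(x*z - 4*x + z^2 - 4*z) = (-32*x^2 - 4*x*z + z^2)/(z - 4)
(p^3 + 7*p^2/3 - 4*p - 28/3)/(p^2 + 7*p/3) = p - 4/p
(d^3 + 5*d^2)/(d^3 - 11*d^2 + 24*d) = d*(d + 5)/(d^2 - 11*d + 24)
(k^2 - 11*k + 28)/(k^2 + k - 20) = (k - 7)/(k + 5)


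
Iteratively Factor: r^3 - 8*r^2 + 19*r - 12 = (r - 3)*(r^2 - 5*r + 4) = (r - 4)*(r - 3)*(r - 1)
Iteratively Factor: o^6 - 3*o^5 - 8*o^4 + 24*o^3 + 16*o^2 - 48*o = (o + 2)*(o^5 - 5*o^4 + 2*o^3 + 20*o^2 - 24*o) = (o - 3)*(o + 2)*(o^4 - 2*o^3 - 4*o^2 + 8*o) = (o - 3)*(o + 2)^2*(o^3 - 4*o^2 + 4*o) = o*(o - 3)*(o + 2)^2*(o^2 - 4*o + 4) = o*(o - 3)*(o - 2)*(o + 2)^2*(o - 2)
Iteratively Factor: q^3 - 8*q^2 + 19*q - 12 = (q - 1)*(q^2 - 7*q + 12) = (q - 4)*(q - 1)*(q - 3)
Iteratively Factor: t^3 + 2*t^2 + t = (t + 1)*(t^2 + t) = t*(t + 1)*(t + 1)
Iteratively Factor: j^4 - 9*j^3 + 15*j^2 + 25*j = (j - 5)*(j^3 - 4*j^2 - 5*j) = j*(j - 5)*(j^2 - 4*j - 5) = j*(j - 5)^2*(j + 1)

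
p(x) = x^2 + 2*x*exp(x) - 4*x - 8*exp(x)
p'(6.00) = 2428.57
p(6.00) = 1625.72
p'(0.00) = -10.00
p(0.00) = -8.00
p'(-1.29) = -8.94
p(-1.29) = 3.91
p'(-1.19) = -8.93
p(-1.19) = 3.02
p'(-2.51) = -9.92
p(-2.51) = 15.28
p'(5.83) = 1934.09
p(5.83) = 1256.38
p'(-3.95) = -12.17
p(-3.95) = 31.10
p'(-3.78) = -11.87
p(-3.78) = 29.05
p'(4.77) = 422.97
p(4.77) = 185.27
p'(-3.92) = -12.11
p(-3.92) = 30.73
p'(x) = 2*x*exp(x) + 2*x - 6*exp(x) - 4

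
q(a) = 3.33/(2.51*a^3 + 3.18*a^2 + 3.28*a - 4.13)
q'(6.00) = -0.00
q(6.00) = 0.00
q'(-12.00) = -0.00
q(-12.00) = -0.00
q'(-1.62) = -0.31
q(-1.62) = -0.28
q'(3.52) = -0.02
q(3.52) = 0.02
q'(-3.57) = -0.03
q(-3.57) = -0.04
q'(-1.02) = -0.33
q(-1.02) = -0.49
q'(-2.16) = -0.17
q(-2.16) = -0.15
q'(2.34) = -0.07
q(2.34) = 0.06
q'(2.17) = -0.09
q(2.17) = 0.08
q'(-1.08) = -0.34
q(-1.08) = -0.47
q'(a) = 3.33*(-7.53*a^2 - 6.36*a - 3.28)/(2.51*a^3 + 3.18*a^2 + 3.28*a - 4.13)^2 = (-25.0749*a^2 - 21.1788*a - 10.9224)/(2.51*a^3 + 3.18*a^2 + 3.28*a - 4.13)^2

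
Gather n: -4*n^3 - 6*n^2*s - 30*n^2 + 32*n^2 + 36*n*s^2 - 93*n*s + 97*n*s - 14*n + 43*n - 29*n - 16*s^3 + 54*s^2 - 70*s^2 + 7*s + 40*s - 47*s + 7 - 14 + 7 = -4*n^3 + n^2*(2 - 6*s) + n*(36*s^2 + 4*s) - 16*s^3 - 16*s^2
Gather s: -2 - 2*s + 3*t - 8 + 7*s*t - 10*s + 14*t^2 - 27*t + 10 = s*(7*t - 12) + 14*t^2 - 24*t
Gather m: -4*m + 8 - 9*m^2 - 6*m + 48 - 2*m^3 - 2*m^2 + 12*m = -2*m^3 - 11*m^2 + 2*m + 56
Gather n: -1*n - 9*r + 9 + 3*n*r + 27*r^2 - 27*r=n*(3*r - 1) + 27*r^2 - 36*r + 9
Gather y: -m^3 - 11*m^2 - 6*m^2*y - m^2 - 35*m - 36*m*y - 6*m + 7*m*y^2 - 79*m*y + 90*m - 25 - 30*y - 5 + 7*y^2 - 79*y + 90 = -m^3 - 12*m^2 + 49*m + y^2*(7*m + 7) + y*(-6*m^2 - 115*m - 109) + 60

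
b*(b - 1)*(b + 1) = b^3 - b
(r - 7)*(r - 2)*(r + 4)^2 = r^4 - r^3 - 42*r^2 - 32*r + 224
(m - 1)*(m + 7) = m^2 + 6*m - 7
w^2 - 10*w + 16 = (w - 8)*(w - 2)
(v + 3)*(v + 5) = v^2 + 8*v + 15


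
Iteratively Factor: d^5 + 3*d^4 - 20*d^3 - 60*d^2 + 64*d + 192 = (d + 2)*(d^4 + d^3 - 22*d^2 - 16*d + 96) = (d - 4)*(d + 2)*(d^3 + 5*d^2 - 2*d - 24) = (d - 4)*(d - 2)*(d + 2)*(d^2 + 7*d + 12) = (d - 4)*(d - 2)*(d + 2)*(d + 4)*(d + 3)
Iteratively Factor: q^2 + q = (q)*(q + 1)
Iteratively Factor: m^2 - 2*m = (m - 2)*(m)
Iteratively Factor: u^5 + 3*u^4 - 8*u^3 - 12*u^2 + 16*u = (u - 1)*(u^4 + 4*u^3 - 4*u^2 - 16*u) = (u - 1)*(u + 2)*(u^3 + 2*u^2 - 8*u) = (u - 2)*(u - 1)*(u + 2)*(u^2 + 4*u) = u*(u - 2)*(u - 1)*(u + 2)*(u + 4)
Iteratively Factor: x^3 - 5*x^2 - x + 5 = (x - 1)*(x^2 - 4*x - 5) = (x - 1)*(x + 1)*(x - 5)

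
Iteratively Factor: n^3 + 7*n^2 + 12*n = (n + 4)*(n^2 + 3*n) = (n + 3)*(n + 4)*(n)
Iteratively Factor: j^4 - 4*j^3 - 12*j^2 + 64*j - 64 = (j - 2)*(j^3 - 2*j^2 - 16*j + 32) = (j - 4)*(j - 2)*(j^2 + 2*j - 8) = (j - 4)*(j - 2)^2*(j + 4)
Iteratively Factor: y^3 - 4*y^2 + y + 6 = (y + 1)*(y^2 - 5*y + 6) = (y - 2)*(y + 1)*(y - 3)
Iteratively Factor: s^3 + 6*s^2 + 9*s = (s)*(s^2 + 6*s + 9) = s*(s + 3)*(s + 3)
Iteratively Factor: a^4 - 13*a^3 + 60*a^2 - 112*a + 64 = (a - 1)*(a^3 - 12*a^2 + 48*a - 64) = (a - 4)*(a - 1)*(a^2 - 8*a + 16) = (a - 4)^2*(a - 1)*(a - 4)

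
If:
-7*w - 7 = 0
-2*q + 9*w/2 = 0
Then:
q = -9/4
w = -1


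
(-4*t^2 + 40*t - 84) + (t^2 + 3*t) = -3*t^2 + 43*t - 84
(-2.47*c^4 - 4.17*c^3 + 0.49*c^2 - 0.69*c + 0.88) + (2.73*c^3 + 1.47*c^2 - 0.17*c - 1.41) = -2.47*c^4 - 1.44*c^3 + 1.96*c^2 - 0.86*c - 0.53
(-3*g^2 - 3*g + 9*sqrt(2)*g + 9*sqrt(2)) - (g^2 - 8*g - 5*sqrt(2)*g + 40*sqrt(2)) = -4*g^2 + 5*g + 14*sqrt(2)*g - 31*sqrt(2)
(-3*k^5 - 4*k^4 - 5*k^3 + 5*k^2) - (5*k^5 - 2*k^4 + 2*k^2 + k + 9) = -8*k^5 - 2*k^4 - 5*k^3 + 3*k^2 - k - 9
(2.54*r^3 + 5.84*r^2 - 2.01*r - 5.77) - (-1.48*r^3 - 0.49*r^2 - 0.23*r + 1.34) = 4.02*r^3 + 6.33*r^2 - 1.78*r - 7.11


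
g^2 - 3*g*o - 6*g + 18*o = (g - 6)*(g - 3*o)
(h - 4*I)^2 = h^2 - 8*I*h - 16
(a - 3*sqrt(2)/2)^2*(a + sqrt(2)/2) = a^3 - 5*sqrt(2)*a^2/2 + 3*a/2 + 9*sqrt(2)/4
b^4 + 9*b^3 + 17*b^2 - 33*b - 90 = (b - 2)*(b + 3)^2*(b + 5)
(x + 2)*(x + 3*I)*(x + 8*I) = x^3 + 2*x^2 + 11*I*x^2 - 24*x + 22*I*x - 48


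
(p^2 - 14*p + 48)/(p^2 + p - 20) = (p^2 - 14*p + 48)/(p^2 + p - 20)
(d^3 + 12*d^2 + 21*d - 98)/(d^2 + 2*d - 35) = (d^2 + 5*d - 14)/(d - 5)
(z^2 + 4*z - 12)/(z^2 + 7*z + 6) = (z - 2)/(z + 1)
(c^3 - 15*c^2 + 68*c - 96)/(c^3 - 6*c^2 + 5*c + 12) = (c - 8)/(c + 1)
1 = 1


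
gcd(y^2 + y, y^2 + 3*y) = y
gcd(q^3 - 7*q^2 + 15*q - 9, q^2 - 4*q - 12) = 1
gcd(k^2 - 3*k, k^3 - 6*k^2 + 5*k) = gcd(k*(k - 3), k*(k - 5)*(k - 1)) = k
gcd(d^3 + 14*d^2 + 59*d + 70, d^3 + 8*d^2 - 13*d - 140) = d^2 + 12*d + 35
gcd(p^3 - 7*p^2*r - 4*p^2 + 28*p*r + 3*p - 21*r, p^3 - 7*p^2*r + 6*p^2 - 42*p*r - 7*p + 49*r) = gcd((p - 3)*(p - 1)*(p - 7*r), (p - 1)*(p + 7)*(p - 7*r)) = p^2 - 7*p*r - p + 7*r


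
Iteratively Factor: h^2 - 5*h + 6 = (h - 2)*(h - 3)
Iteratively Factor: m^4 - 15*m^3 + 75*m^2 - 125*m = (m)*(m^3 - 15*m^2 + 75*m - 125) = m*(m - 5)*(m^2 - 10*m + 25) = m*(m - 5)^2*(m - 5)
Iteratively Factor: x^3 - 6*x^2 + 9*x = (x - 3)*(x^2 - 3*x) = (x - 3)^2*(x)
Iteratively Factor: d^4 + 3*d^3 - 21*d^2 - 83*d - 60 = (d + 3)*(d^3 - 21*d - 20) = (d - 5)*(d + 3)*(d^2 + 5*d + 4) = (d - 5)*(d + 1)*(d + 3)*(d + 4)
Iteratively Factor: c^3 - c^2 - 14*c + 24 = (c - 2)*(c^2 + c - 12) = (c - 3)*(c - 2)*(c + 4)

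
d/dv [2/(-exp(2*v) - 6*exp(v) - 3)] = 4*(exp(v) + 3)*exp(v)/(exp(2*v) + 6*exp(v) + 3)^2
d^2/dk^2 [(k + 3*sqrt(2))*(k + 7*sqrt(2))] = 2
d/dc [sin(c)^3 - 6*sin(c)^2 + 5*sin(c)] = (3*sin(c)^2 - 12*sin(c) + 5)*cos(c)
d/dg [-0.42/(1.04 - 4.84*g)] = -2.0328/(4.84*g - 1.04)^2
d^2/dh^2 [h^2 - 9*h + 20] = 2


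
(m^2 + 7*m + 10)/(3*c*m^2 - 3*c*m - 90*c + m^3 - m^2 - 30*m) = (m + 2)/(3*c*m - 18*c + m^2 - 6*m)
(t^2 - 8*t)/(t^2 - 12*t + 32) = t/(t - 4)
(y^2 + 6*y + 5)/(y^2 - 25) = (y + 1)/(y - 5)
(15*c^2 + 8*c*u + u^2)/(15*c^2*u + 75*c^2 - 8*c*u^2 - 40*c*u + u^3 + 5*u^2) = (15*c^2 + 8*c*u + u^2)/(15*c^2*u + 75*c^2 - 8*c*u^2 - 40*c*u + u^3 + 5*u^2)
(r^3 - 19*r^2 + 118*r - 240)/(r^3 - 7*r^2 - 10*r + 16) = (r^2 - 11*r + 30)/(r^2 + r - 2)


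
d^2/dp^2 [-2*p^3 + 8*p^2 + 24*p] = 16 - 12*p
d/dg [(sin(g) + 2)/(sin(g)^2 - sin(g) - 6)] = -cos(g)/(sin(g) - 3)^2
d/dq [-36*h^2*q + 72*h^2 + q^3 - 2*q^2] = -36*h^2 + 3*q^2 - 4*q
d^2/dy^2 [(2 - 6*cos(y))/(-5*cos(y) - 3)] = 28*(5*cos(y)^2 - 3*cos(y) - 10)/(5*cos(y) + 3)^3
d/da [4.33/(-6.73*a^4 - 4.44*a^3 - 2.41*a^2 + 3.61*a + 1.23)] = (116.5636*a^3 + 57.6756*a^2 + 20.8706*a - 15.6313)/(6.73*a^4 + 4.44*a^3 + 2.41*a^2 - 3.61*a - 1.23)^2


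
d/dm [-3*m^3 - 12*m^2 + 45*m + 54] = -9*m^2 - 24*m + 45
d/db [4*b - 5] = 4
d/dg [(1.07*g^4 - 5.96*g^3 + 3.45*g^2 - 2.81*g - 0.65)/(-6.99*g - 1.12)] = (-22.4379*g^4 + 78.5272*g^3 - 4.0899*g^2 - 7.728*g - 1.3963)/(48.8601*g^2 + 15.6576*g + 1.2544)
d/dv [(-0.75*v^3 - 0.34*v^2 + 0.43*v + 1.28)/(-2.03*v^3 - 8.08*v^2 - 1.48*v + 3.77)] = (5.3698*v^4 + 3.9658*v^3 + 3.2903*v^2 + 18.1212*v + 3.5155)/(4.1209*v^6 + 32.8048*v^5 + 71.2952*v^4 + 8.6106*v^3 - 58.7328*v^2 - 11.1592*v + 14.2129)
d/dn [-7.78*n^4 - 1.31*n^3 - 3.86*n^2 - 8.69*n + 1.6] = -31.12*n^3 - 3.93*n^2 - 7.72*n - 8.69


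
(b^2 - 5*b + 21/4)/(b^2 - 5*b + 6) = (b^2 - 5*b + 21/4)/(b^2 - 5*b + 6)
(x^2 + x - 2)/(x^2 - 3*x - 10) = (x - 1)/(x - 5)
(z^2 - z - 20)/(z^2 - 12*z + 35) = (z + 4)/(z - 7)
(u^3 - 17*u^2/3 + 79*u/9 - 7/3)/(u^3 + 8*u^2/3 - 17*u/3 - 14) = (u^2 - 10*u/3 + 1)/(u^2 + 5*u + 6)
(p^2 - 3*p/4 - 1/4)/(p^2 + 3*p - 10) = (4*p^2 - 3*p - 1)/(4*(p^2 + 3*p - 10))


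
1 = 1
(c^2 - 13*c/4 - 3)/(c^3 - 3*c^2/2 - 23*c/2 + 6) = (4*c + 3)/(2*(2*c^2 + 5*c - 3))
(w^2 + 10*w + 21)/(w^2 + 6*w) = (w^2 + 10*w + 21)/(w*(w + 6))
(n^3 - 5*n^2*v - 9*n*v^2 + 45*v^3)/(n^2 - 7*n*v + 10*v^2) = (-n^2 + 9*v^2)/(-n + 2*v)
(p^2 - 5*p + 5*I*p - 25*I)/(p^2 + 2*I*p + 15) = (p - 5)/(p - 3*I)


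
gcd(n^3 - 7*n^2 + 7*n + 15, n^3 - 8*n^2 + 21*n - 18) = n - 3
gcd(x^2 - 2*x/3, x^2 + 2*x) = x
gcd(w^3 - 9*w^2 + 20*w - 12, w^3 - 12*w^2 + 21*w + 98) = 1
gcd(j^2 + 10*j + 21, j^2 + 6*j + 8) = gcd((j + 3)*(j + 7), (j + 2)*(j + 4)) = 1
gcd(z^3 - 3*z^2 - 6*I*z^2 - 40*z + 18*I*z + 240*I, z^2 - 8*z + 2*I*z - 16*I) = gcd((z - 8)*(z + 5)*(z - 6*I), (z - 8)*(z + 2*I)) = z - 8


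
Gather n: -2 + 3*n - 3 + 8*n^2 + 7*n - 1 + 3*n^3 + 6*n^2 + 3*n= 3*n^3 + 14*n^2 + 13*n - 6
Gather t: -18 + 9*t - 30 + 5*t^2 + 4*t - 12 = 5*t^2 + 13*t - 60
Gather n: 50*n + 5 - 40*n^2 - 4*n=-40*n^2 + 46*n + 5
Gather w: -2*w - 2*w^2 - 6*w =-2*w^2 - 8*w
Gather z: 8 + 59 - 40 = 27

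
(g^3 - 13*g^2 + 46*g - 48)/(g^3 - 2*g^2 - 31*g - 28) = (-g^3 + 13*g^2 - 46*g + 48)/(-g^3 + 2*g^2 + 31*g + 28)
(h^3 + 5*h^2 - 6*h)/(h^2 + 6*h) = h - 1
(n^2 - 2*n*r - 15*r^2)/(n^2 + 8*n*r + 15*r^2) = (n - 5*r)/(n + 5*r)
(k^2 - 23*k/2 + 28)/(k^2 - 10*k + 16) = (k - 7/2)/(k - 2)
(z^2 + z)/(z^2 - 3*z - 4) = z/(z - 4)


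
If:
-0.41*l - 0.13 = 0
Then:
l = -0.32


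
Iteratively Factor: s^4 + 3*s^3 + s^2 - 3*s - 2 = (s - 1)*(s^3 + 4*s^2 + 5*s + 2) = (s - 1)*(s + 1)*(s^2 + 3*s + 2) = (s - 1)*(s + 1)*(s + 2)*(s + 1)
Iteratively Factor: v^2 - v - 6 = (v - 3)*(v + 2)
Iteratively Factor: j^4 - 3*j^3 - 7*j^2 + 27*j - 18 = (j - 3)*(j^3 - 7*j + 6) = (j - 3)*(j + 3)*(j^2 - 3*j + 2) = (j - 3)*(j - 2)*(j + 3)*(j - 1)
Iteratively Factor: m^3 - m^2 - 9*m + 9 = (m + 3)*(m^2 - 4*m + 3) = (m - 3)*(m + 3)*(m - 1)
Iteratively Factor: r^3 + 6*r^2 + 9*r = (r)*(r^2 + 6*r + 9) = r*(r + 3)*(r + 3)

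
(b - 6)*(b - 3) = b^2 - 9*b + 18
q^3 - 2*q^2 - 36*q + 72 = (q - 6)*(q - 2)*(q + 6)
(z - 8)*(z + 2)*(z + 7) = z^3 + z^2 - 58*z - 112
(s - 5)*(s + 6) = s^2 + s - 30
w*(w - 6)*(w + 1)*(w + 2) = w^4 - 3*w^3 - 16*w^2 - 12*w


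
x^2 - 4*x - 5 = (x - 5)*(x + 1)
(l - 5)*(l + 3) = l^2 - 2*l - 15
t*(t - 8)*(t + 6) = t^3 - 2*t^2 - 48*t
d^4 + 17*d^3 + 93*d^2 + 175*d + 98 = (d + 1)*(d + 2)*(d + 7)^2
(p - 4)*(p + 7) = p^2 + 3*p - 28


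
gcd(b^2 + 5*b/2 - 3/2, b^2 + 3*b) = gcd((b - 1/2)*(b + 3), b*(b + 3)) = b + 3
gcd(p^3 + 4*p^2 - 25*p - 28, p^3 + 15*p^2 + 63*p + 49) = p^2 + 8*p + 7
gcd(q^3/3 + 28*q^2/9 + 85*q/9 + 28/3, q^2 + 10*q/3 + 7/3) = q + 7/3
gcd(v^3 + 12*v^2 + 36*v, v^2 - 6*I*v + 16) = 1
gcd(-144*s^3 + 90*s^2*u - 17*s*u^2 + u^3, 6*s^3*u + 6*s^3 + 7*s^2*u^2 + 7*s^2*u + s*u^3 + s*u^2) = 1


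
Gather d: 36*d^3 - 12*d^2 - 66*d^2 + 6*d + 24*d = 36*d^3 - 78*d^2 + 30*d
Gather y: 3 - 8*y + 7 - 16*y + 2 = 12 - 24*y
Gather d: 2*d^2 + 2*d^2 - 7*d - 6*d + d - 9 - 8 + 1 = 4*d^2 - 12*d - 16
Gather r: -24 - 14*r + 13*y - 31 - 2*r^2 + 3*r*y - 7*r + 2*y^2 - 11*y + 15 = -2*r^2 + r*(3*y - 21) + 2*y^2 + 2*y - 40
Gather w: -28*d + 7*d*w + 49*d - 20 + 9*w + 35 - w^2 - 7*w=21*d - w^2 + w*(7*d + 2) + 15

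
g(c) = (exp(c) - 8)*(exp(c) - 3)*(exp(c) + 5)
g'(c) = (exp(c) - 8)*(exp(c) - 3)*exp(c) + (exp(c) - 8)*(exp(c) + 5)*exp(c) + (exp(c) - 3)*(exp(c) + 5)*exp(c)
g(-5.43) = 119.86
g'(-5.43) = -0.14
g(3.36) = 18115.62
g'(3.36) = 60744.68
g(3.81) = 78530.94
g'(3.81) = 250263.52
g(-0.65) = 102.32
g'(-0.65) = -19.03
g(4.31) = 377067.54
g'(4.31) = 1168706.25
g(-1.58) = 113.37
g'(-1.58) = -6.87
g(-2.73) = 117.95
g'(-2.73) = -2.07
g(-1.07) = 108.70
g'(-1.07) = -11.92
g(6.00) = 64671054.10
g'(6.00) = 195014343.62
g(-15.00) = 120.00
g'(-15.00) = 0.00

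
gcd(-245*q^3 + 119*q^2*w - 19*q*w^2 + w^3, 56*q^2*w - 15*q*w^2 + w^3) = 7*q - w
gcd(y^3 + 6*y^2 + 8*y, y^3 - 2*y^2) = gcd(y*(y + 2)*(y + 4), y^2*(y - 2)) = y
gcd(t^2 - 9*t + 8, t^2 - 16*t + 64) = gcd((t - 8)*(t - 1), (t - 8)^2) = t - 8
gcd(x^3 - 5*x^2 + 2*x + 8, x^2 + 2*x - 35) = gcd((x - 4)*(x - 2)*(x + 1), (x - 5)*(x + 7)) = 1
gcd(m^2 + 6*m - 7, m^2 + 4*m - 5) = m - 1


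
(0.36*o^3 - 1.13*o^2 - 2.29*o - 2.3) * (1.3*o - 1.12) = 0.468*o^4 - 1.8722*o^3 - 1.7114*o^2 - 0.425199999999999*o + 2.576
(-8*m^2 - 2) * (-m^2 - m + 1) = 8*m^4 + 8*m^3 - 6*m^2 + 2*m - 2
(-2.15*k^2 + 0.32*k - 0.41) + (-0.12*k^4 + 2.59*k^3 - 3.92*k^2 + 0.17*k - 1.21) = -0.12*k^4 + 2.59*k^3 - 6.07*k^2 + 0.49*k - 1.62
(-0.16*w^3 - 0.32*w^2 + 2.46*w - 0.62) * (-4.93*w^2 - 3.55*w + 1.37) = 0.7888*w^5 + 2.1456*w^4 - 11.211*w^3 - 6.1148*w^2 + 5.5712*w - 0.8494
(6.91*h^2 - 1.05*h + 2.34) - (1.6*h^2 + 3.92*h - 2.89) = 5.31*h^2 - 4.97*h + 5.23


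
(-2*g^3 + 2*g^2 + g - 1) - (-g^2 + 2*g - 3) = -2*g^3 + 3*g^2 - g + 2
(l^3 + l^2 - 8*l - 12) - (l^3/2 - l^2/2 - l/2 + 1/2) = l^3/2 + 3*l^2/2 - 15*l/2 - 25/2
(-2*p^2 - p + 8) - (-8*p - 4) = -2*p^2 + 7*p + 12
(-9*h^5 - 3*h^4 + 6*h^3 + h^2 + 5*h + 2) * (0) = 0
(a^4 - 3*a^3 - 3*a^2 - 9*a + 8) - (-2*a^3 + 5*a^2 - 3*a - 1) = a^4 - a^3 - 8*a^2 - 6*a + 9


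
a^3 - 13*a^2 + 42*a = a*(a - 7)*(a - 6)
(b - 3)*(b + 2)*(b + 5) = b^3 + 4*b^2 - 11*b - 30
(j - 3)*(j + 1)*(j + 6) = j^3 + 4*j^2 - 15*j - 18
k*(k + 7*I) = k^2 + 7*I*k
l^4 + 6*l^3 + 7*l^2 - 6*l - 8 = (l - 1)*(l + 1)*(l + 2)*(l + 4)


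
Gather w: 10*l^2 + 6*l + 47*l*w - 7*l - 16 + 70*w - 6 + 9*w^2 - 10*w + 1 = 10*l^2 - l + 9*w^2 + w*(47*l + 60) - 21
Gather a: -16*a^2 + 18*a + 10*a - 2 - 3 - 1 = -16*a^2 + 28*a - 6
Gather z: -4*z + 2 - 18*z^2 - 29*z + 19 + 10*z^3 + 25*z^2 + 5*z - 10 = 10*z^3 + 7*z^2 - 28*z + 11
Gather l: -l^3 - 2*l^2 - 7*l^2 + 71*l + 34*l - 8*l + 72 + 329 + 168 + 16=-l^3 - 9*l^2 + 97*l + 585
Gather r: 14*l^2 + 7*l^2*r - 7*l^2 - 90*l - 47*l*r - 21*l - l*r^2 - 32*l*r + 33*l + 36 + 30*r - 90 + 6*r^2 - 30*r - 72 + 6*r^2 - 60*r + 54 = 7*l^2 - 78*l + r^2*(12 - l) + r*(7*l^2 - 79*l - 60) - 72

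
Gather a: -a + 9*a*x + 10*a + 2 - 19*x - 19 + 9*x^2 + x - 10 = a*(9*x + 9) + 9*x^2 - 18*x - 27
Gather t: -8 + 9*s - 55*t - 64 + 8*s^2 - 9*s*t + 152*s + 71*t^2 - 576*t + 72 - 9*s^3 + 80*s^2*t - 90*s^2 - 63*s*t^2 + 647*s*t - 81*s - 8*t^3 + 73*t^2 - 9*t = -9*s^3 - 82*s^2 + 80*s - 8*t^3 + t^2*(144 - 63*s) + t*(80*s^2 + 638*s - 640)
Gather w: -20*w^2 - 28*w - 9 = -20*w^2 - 28*w - 9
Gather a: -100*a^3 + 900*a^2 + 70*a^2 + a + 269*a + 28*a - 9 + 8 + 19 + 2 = -100*a^3 + 970*a^2 + 298*a + 20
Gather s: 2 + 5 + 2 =9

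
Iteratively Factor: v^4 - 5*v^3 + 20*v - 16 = (v + 2)*(v^3 - 7*v^2 + 14*v - 8) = (v - 1)*(v + 2)*(v^2 - 6*v + 8) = (v - 2)*(v - 1)*(v + 2)*(v - 4)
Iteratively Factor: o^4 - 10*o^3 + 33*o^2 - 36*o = (o - 3)*(o^3 - 7*o^2 + 12*o) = (o - 3)^2*(o^2 - 4*o) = (o - 4)*(o - 3)^2*(o)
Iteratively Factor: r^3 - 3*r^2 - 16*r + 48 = (r + 4)*(r^2 - 7*r + 12) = (r - 3)*(r + 4)*(r - 4)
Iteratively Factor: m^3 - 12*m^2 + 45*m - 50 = (m - 5)*(m^2 - 7*m + 10) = (m - 5)^2*(m - 2)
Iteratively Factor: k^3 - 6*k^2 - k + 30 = (k - 3)*(k^2 - 3*k - 10) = (k - 5)*(k - 3)*(k + 2)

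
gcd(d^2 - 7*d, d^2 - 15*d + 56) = d - 7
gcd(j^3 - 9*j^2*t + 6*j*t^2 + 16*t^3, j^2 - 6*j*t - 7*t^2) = j + t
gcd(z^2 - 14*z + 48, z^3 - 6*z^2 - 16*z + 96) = z - 6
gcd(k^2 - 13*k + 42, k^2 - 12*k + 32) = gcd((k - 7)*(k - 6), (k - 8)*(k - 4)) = 1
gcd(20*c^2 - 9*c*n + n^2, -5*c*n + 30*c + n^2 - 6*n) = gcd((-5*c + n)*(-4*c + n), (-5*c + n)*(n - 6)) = 5*c - n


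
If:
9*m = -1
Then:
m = -1/9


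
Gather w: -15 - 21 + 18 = -18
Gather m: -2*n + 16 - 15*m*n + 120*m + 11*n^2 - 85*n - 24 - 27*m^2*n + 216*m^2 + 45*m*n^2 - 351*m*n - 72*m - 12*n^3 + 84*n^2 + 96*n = m^2*(216 - 27*n) + m*(45*n^2 - 366*n + 48) - 12*n^3 + 95*n^2 + 9*n - 8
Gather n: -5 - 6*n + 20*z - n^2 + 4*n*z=-n^2 + n*(4*z - 6) + 20*z - 5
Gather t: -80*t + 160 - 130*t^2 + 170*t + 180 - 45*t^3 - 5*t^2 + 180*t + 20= -45*t^3 - 135*t^2 + 270*t + 360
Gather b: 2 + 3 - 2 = 3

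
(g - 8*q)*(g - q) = g^2 - 9*g*q + 8*q^2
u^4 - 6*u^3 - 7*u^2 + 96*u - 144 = (u - 4)*(u - 3)^2*(u + 4)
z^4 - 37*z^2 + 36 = (z - 6)*(z - 1)*(z + 1)*(z + 6)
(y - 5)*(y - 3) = y^2 - 8*y + 15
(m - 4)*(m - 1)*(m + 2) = m^3 - 3*m^2 - 6*m + 8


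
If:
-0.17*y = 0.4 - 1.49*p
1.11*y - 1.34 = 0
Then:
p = 0.41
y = 1.21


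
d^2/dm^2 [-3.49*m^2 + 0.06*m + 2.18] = -6.98000000000000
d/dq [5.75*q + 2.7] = 5.75000000000000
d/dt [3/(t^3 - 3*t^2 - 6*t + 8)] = 9*(-t^2 + 2*t + 2)/(t^3 - 3*t^2 - 6*t + 8)^2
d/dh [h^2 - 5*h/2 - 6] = 2*h - 5/2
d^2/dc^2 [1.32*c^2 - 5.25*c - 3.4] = 2.64000000000000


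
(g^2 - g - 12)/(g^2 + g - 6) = (g - 4)/(g - 2)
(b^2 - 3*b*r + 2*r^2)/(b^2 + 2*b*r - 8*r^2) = (b - r)/(b + 4*r)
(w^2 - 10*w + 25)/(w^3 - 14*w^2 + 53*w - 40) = (w - 5)/(w^2 - 9*w + 8)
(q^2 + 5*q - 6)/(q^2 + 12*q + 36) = (q - 1)/(q + 6)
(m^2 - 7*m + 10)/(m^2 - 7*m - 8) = (-m^2 + 7*m - 10)/(-m^2 + 7*m + 8)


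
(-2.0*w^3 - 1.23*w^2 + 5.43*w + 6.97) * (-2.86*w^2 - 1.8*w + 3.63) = 5.72*w^5 + 7.1178*w^4 - 20.5758*w^3 - 34.1731*w^2 + 7.1649*w + 25.3011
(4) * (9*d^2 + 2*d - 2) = 36*d^2 + 8*d - 8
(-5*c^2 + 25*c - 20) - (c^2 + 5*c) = -6*c^2 + 20*c - 20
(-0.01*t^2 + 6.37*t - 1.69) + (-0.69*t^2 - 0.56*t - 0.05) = -0.7*t^2 + 5.81*t - 1.74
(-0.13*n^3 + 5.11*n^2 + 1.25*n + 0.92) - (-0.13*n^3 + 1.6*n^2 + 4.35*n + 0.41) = 3.51*n^2 - 3.1*n + 0.51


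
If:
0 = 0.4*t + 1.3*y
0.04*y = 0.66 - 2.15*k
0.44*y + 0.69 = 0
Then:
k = 0.34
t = 5.10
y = -1.57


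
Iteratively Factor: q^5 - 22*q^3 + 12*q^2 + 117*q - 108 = (q + 3)*(q^4 - 3*q^3 - 13*q^2 + 51*q - 36) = (q + 3)*(q + 4)*(q^3 - 7*q^2 + 15*q - 9) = (q - 1)*(q + 3)*(q + 4)*(q^2 - 6*q + 9) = (q - 3)*(q - 1)*(q + 3)*(q + 4)*(q - 3)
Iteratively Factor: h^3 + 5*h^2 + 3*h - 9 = (h + 3)*(h^2 + 2*h - 3) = (h + 3)^2*(h - 1)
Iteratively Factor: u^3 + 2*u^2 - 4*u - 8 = (u + 2)*(u^2 - 4) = (u - 2)*(u + 2)*(u + 2)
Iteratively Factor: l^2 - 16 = (l + 4)*(l - 4)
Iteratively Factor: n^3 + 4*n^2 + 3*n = (n + 3)*(n^2 + n) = n*(n + 3)*(n + 1)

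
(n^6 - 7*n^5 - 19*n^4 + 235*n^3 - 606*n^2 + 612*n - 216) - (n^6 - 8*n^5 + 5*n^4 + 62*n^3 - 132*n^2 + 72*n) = n^5 - 24*n^4 + 173*n^3 - 474*n^2 + 540*n - 216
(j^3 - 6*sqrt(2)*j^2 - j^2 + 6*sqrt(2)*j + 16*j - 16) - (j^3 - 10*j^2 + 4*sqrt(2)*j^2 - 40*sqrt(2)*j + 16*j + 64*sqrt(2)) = -10*sqrt(2)*j^2 + 9*j^2 + 46*sqrt(2)*j - 64*sqrt(2) - 16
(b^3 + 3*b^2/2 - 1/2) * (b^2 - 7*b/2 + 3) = b^5 - 2*b^4 - 9*b^3/4 + 4*b^2 + 7*b/4 - 3/2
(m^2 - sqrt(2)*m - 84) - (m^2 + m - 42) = -sqrt(2)*m - m - 42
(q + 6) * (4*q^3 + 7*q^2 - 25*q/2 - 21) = 4*q^4 + 31*q^3 + 59*q^2/2 - 96*q - 126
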